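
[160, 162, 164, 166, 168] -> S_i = 160 + 2*i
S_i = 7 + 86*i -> [7, 93, 179, 265, 351]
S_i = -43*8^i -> [-43, -344, -2752, -22016, -176128]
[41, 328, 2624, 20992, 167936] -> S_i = 41*8^i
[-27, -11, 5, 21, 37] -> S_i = -27 + 16*i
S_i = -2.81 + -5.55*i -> [-2.81, -8.36, -13.91, -19.46, -25.01]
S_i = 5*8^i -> [5, 40, 320, 2560, 20480]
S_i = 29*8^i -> [29, 232, 1856, 14848, 118784]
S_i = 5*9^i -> [5, 45, 405, 3645, 32805]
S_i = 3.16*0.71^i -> [3.16, 2.24, 1.59, 1.13, 0.8]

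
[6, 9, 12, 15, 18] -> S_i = 6 + 3*i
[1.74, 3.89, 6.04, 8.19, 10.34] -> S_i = 1.74 + 2.15*i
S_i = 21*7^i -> [21, 147, 1029, 7203, 50421]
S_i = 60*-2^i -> [60, -120, 240, -480, 960]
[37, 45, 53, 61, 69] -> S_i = 37 + 8*i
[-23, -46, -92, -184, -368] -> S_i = -23*2^i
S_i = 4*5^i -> [4, 20, 100, 500, 2500]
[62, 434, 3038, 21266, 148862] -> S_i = 62*7^i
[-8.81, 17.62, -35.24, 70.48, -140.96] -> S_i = -8.81*(-2.00)^i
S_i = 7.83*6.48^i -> [7.83, 50.74, 328.78, 2130.53, 13805.81]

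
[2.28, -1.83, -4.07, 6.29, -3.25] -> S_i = Random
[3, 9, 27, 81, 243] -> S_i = 3*3^i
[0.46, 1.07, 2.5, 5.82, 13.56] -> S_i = 0.46*2.33^i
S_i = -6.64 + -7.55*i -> [-6.64, -14.19, -21.74, -29.29, -36.84]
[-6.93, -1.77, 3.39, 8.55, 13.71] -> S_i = -6.93 + 5.16*i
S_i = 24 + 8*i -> [24, 32, 40, 48, 56]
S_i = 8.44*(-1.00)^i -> [8.44, -8.44, 8.44, -8.44, 8.44]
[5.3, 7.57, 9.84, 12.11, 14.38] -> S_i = 5.30 + 2.27*i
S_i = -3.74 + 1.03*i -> [-3.74, -2.71, -1.68, -0.65, 0.38]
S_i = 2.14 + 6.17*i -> [2.14, 8.31, 14.48, 20.65, 26.82]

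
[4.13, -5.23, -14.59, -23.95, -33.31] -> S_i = 4.13 + -9.36*i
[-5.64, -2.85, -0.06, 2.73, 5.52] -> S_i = -5.64 + 2.79*i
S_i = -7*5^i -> [-7, -35, -175, -875, -4375]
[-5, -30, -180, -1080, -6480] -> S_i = -5*6^i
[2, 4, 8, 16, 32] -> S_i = 2*2^i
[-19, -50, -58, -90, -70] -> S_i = Random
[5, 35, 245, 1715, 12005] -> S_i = 5*7^i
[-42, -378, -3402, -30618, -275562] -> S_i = -42*9^i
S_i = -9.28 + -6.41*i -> [-9.28, -15.69, -22.1, -28.51, -34.92]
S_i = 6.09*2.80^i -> [6.09, 17.05, 47.75, 133.69, 374.33]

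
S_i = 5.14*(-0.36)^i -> [5.14, -1.85, 0.67, -0.24, 0.09]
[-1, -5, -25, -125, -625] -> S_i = -1*5^i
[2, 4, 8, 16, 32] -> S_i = 2*2^i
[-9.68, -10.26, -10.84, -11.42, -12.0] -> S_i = -9.68 + -0.58*i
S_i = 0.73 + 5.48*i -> [0.73, 6.21, 11.69, 17.17, 22.65]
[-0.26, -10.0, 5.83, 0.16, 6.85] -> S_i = Random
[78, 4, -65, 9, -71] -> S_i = Random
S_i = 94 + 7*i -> [94, 101, 108, 115, 122]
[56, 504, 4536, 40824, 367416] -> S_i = 56*9^i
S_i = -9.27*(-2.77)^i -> [-9.27, 25.68, -71.13, 197.02, -545.76]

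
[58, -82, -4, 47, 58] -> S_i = Random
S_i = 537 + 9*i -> [537, 546, 555, 564, 573]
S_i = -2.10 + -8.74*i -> [-2.1, -10.84, -19.58, -28.32, -37.06]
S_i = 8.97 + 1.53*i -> [8.97, 10.5, 12.03, 13.56, 15.09]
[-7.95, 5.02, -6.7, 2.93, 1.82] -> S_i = Random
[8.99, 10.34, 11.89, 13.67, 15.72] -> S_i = 8.99*1.15^i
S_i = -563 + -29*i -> [-563, -592, -621, -650, -679]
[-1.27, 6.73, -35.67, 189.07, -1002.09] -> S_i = -1.27*(-5.30)^i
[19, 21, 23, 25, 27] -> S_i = 19 + 2*i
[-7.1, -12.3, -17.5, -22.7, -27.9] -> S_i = -7.10 + -5.20*i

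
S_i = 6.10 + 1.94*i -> [6.1, 8.04, 9.98, 11.92, 13.86]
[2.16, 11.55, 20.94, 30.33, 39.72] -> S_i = 2.16 + 9.39*i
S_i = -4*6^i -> [-4, -24, -144, -864, -5184]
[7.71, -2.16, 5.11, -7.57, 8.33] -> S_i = Random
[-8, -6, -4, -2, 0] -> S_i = -8 + 2*i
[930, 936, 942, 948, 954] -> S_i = 930 + 6*i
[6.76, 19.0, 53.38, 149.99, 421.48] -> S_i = 6.76*2.81^i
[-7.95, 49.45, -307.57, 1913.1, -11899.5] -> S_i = -7.95*(-6.22)^i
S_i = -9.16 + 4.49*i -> [-9.16, -4.67, -0.18, 4.31, 8.8]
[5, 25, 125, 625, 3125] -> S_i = 5*5^i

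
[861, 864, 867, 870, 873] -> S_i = 861 + 3*i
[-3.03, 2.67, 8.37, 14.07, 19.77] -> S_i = -3.03 + 5.70*i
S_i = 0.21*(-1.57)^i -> [0.21, -0.33, 0.52, -0.81, 1.28]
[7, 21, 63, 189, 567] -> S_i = 7*3^i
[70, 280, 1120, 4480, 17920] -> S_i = 70*4^i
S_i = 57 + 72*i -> [57, 129, 201, 273, 345]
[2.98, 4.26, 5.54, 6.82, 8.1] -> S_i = 2.98 + 1.28*i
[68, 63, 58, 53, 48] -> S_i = 68 + -5*i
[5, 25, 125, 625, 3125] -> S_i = 5*5^i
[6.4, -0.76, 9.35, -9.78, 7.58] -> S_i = Random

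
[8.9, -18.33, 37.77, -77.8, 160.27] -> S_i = 8.90*(-2.06)^i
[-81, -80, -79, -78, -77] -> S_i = -81 + 1*i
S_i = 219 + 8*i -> [219, 227, 235, 243, 251]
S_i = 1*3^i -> [1, 3, 9, 27, 81]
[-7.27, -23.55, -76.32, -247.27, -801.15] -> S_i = -7.27*3.24^i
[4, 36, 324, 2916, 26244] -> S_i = 4*9^i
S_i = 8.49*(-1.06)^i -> [8.49, -9.0, 9.54, -10.11, 10.72]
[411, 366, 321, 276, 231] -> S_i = 411 + -45*i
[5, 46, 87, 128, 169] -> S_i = 5 + 41*i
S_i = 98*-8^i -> [98, -784, 6272, -50176, 401408]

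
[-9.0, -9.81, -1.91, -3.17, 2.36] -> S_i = Random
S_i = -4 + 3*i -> [-4, -1, 2, 5, 8]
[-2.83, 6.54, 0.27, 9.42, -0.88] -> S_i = Random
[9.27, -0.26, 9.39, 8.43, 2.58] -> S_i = Random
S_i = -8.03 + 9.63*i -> [-8.03, 1.6, 11.23, 20.86, 30.49]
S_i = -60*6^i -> [-60, -360, -2160, -12960, -77760]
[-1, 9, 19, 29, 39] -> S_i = -1 + 10*i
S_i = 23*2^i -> [23, 46, 92, 184, 368]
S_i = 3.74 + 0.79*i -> [3.74, 4.53, 5.32, 6.11, 6.9]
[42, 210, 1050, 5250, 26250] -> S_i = 42*5^i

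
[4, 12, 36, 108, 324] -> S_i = 4*3^i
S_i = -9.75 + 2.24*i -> [-9.75, -7.51, -5.27, -3.03, -0.79]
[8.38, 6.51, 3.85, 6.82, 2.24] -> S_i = Random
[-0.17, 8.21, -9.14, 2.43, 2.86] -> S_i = Random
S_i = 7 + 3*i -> [7, 10, 13, 16, 19]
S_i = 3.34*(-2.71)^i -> [3.34, -9.05, 24.53, -66.47, 180.15]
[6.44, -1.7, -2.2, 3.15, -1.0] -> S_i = Random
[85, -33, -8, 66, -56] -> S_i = Random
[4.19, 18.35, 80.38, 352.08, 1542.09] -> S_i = 4.19*4.38^i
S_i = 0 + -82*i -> [0, -82, -164, -246, -328]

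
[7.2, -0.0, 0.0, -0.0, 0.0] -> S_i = 7.20*-0.00^i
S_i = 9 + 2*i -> [9, 11, 13, 15, 17]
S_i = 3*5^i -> [3, 15, 75, 375, 1875]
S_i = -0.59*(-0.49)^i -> [-0.59, 0.29, -0.14, 0.07, -0.03]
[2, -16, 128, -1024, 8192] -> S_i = 2*-8^i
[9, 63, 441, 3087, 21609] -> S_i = 9*7^i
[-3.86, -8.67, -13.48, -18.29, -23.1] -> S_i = -3.86 + -4.81*i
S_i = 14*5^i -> [14, 70, 350, 1750, 8750]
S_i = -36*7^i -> [-36, -252, -1764, -12348, -86436]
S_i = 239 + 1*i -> [239, 240, 241, 242, 243]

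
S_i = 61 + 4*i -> [61, 65, 69, 73, 77]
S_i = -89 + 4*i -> [-89, -85, -81, -77, -73]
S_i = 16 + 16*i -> [16, 32, 48, 64, 80]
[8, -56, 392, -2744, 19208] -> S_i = 8*-7^i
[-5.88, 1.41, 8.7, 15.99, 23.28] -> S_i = -5.88 + 7.29*i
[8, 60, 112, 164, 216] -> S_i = 8 + 52*i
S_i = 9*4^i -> [9, 36, 144, 576, 2304]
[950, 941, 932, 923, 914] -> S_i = 950 + -9*i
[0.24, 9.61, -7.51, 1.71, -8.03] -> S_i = Random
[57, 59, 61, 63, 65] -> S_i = 57 + 2*i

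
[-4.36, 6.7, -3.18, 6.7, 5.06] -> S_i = Random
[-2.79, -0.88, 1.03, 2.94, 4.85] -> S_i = -2.79 + 1.91*i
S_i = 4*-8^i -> [4, -32, 256, -2048, 16384]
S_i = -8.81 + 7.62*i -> [-8.81, -1.19, 6.43, 14.05, 21.67]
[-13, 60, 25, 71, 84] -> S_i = Random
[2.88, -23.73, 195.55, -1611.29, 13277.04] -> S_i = 2.88*(-8.24)^i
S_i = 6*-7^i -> [6, -42, 294, -2058, 14406]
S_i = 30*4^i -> [30, 120, 480, 1920, 7680]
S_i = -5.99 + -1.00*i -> [-5.99, -6.99, -7.99, -8.99, -9.99]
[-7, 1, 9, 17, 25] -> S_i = -7 + 8*i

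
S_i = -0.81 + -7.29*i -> [-0.81, -8.1, -15.39, -22.68, -29.97]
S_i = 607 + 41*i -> [607, 648, 689, 730, 771]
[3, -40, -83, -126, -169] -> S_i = 3 + -43*i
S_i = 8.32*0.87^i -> [8.32, 7.24, 6.3, 5.48, 4.77]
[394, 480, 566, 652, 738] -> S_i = 394 + 86*i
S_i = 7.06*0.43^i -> [7.06, 3.04, 1.31, 0.56, 0.24]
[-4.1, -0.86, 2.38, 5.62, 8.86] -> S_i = -4.10 + 3.24*i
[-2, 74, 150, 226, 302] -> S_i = -2 + 76*i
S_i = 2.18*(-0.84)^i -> [2.18, -1.83, 1.54, -1.29, 1.09]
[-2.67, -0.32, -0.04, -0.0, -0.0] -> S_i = -2.67*0.12^i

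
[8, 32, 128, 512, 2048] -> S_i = 8*4^i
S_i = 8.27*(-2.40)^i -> [8.27, -19.85, 47.64, -114.32, 274.38]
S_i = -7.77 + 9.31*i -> [-7.77, 1.54, 10.85, 20.16, 29.47]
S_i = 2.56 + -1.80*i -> [2.56, 0.76, -1.04, -2.84, -4.64]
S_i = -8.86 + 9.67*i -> [-8.86, 0.81, 10.48, 20.15, 29.82]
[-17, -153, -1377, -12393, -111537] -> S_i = -17*9^i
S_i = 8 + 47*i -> [8, 55, 102, 149, 196]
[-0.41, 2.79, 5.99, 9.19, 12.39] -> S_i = -0.41 + 3.20*i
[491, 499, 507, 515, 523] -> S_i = 491 + 8*i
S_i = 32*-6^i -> [32, -192, 1152, -6912, 41472]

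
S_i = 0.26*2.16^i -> [0.26, 0.56, 1.21, 2.62, 5.66]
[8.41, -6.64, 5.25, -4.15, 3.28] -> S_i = 8.41*(-0.79)^i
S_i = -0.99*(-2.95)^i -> [-0.99, 2.92, -8.62, 25.42, -74.98]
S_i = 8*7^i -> [8, 56, 392, 2744, 19208]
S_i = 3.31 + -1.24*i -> [3.31, 2.07, 0.83, -0.41, -1.65]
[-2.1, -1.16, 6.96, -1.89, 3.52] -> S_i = Random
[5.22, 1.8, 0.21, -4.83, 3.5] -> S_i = Random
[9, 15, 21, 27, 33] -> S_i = 9 + 6*i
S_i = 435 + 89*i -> [435, 524, 613, 702, 791]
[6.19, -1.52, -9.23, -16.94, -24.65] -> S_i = 6.19 + -7.71*i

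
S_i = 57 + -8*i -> [57, 49, 41, 33, 25]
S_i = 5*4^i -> [5, 20, 80, 320, 1280]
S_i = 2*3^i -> [2, 6, 18, 54, 162]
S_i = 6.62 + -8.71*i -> [6.62, -2.09, -10.8, -19.51, -28.22]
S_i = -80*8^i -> [-80, -640, -5120, -40960, -327680]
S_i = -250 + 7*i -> [-250, -243, -236, -229, -222]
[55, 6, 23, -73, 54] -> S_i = Random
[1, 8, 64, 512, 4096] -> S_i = 1*8^i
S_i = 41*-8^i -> [41, -328, 2624, -20992, 167936]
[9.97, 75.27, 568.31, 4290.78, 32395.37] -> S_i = 9.97*7.55^i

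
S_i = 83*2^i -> [83, 166, 332, 664, 1328]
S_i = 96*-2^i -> [96, -192, 384, -768, 1536]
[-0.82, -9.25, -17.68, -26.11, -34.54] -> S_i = -0.82 + -8.43*i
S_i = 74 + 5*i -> [74, 79, 84, 89, 94]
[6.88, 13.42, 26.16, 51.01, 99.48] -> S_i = 6.88*1.95^i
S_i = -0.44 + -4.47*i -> [-0.44, -4.91, -9.38, -13.85, -18.32]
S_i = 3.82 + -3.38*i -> [3.82, 0.44, -2.94, -6.32, -9.7]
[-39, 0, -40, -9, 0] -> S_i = Random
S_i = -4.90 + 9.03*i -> [-4.9, 4.13, 13.16, 22.19, 31.22]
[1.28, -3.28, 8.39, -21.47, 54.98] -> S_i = 1.28*(-2.56)^i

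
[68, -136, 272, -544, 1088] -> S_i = 68*-2^i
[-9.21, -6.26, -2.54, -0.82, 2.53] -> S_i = Random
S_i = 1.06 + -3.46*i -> [1.06, -2.4, -5.86, -9.32, -12.78]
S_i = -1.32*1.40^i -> [-1.32, -1.85, -2.59, -3.62, -5.07]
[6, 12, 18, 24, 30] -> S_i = 6 + 6*i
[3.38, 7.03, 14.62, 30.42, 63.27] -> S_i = 3.38*2.08^i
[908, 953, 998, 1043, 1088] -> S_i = 908 + 45*i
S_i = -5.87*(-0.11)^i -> [-5.87, 0.65, -0.07, 0.01, -0.0]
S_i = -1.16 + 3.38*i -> [-1.16, 2.22, 5.6, 8.98, 12.36]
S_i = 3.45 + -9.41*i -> [3.45, -5.96, -15.37, -24.78, -34.19]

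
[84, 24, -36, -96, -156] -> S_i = 84 + -60*i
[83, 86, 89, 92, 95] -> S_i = 83 + 3*i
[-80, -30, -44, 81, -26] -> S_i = Random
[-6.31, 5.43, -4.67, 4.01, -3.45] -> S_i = -6.31*(-0.86)^i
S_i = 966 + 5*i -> [966, 971, 976, 981, 986]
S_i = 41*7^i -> [41, 287, 2009, 14063, 98441]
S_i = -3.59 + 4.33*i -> [-3.59, 0.74, 5.07, 9.4, 13.73]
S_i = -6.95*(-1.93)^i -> [-6.95, 13.41, -25.89, 49.96, -96.43]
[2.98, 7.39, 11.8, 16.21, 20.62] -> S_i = 2.98 + 4.41*i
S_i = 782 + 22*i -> [782, 804, 826, 848, 870]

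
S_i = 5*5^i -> [5, 25, 125, 625, 3125]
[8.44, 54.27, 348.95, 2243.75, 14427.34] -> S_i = 8.44*6.43^i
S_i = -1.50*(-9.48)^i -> [-1.5, 14.22, -134.81, 1277.96, -12115.03]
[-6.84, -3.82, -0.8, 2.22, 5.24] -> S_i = -6.84 + 3.02*i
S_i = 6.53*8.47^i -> [6.53, 55.31, 468.47, 3967.92, 33608.32]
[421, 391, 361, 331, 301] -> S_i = 421 + -30*i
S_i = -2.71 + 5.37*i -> [-2.71, 2.66, 8.03, 13.4, 18.77]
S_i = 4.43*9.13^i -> [4.43, 40.45, 369.27, 3371.44, 30781.29]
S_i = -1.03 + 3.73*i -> [-1.03, 2.7, 6.43, 10.16, 13.89]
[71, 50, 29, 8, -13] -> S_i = 71 + -21*i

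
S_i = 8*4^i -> [8, 32, 128, 512, 2048]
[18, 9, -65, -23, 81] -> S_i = Random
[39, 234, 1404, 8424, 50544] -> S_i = 39*6^i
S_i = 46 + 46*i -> [46, 92, 138, 184, 230]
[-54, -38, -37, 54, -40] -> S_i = Random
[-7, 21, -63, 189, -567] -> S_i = -7*-3^i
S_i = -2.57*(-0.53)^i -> [-2.57, 1.36, -0.72, 0.38, -0.2]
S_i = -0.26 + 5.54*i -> [-0.26, 5.28, 10.82, 16.36, 21.9]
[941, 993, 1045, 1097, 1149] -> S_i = 941 + 52*i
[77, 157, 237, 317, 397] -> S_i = 77 + 80*i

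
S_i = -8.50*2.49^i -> [-8.5, -21.17, -52.7, -131.23, -326.75]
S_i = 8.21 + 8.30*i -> [8.21, 16.51, 24.81, 33.11, 41.41]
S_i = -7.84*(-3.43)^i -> [-7.84, 26.89, -92.24, 316.37, -1085.16]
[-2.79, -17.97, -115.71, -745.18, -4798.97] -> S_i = -2.79*6.44^i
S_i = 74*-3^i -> [74, -222, 666, -1998, 5994]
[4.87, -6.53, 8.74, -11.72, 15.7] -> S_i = 4.87*(-1.34)^i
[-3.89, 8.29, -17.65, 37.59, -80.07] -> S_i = -3.89*(-2.13)^i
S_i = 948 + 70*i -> [948, 1018, 1088, 1158, 1228]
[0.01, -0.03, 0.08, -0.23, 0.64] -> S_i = 0.01*(-2.83)^i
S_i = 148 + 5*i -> [148, 153, 158, 163, 168]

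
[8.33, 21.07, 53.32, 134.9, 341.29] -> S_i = 8.33*2.53^i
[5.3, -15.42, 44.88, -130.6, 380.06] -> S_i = 5.30*(-2.91)^i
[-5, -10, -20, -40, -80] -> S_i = -5*2^i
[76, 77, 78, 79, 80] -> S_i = 76 + 1*i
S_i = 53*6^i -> [53, 318, 1908, 11448, 68688]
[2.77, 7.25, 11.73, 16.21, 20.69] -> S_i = 2.77 + 4.48*i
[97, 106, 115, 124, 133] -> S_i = 97 + 9*i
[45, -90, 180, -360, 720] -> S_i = 45*-2^i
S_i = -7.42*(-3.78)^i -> [-7.42, 28.05, -106.02, 400.76, -1514.86]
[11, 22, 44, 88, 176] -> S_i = 11*2^i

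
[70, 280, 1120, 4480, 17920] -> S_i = 70*4^i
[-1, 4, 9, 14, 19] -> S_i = -1 + 5*i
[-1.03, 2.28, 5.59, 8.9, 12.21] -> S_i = -1.03 + 3.31*i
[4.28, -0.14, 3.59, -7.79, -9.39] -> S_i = Random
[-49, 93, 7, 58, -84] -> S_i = Random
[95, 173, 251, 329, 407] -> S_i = 95 + 78*i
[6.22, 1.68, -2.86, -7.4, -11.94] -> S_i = 6.22 + -4.54*i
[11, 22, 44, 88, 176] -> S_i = 11*2^i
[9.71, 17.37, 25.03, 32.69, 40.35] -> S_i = 9.71 + 7.66*i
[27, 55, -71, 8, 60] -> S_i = Random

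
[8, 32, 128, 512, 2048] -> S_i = 8*4^i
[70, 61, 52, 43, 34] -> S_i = 70 + -9*i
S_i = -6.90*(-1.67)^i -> [-6.9, 11.52, -19.24, 32.14, -53.67]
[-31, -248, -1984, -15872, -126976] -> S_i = -31*8^i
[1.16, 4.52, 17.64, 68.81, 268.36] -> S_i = 1.16*3.90^i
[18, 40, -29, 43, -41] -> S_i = Random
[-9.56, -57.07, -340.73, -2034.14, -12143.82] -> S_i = -9.56*5.97^i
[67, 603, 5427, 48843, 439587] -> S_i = 67*9^i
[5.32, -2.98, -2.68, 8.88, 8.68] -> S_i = Random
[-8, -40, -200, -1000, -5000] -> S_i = -8*5^i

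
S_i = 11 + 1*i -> [11, 12, 13, 14, 15]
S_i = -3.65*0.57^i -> [-3.65, -2.08, -1.19, -0.68, -0.39]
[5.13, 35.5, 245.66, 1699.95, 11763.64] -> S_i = 5.13*6.92^i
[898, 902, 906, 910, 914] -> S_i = 898 + 4*i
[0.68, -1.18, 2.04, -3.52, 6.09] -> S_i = 0.68*(-1.73)^i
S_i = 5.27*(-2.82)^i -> [5.27, -14.86, 41.91, -118.18, 333.28]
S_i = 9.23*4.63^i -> [9.23, 42.73, 197.86, 916.1, 4241.56]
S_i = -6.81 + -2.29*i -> [-6.81, -9.1, -11.39, -13.68, -15.97]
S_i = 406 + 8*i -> [406, 414, 422, 430, 438]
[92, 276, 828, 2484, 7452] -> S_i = 92*3^i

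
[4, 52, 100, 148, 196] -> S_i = 4 + 48*i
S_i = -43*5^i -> [-43, -215, -1075, -5375, -26875]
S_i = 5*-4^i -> [5, -20, 80, -320, 1280]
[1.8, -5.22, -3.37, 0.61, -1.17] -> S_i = Random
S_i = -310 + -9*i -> [-310, -319, -328, -337, -346]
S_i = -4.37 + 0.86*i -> [-4.37, -3.51, -2.65, -1.79, -0.93]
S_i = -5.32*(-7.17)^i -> [-5.32, 38.14, -273.5, 1960.96, -14060.09]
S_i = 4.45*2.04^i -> [4.45, 9.08, 18.52, 37.78, 77.07]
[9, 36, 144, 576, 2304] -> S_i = 9*4^i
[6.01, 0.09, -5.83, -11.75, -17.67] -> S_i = 6.01 + -5.92*i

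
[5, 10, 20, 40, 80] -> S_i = 5*2^i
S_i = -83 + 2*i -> [-83, -81, -79, -77, -75]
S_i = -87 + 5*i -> [-87, -82, -77, -72, -67]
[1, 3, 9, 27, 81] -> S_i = 1*3^i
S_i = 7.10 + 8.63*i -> [7.1, 15.73, 24.36, 32.99, 41.62]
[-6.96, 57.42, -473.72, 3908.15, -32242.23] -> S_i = -6.96*(-8.25)^i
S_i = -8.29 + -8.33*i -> [-8.29, -16.62, -24.95, -33.28, -41.61]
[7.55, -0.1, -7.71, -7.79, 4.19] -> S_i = Random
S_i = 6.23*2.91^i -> [6.23, 18.13, 52.76, 153.52, 446.75]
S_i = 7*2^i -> [7, 14, 28, 56, 112]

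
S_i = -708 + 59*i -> [-708, -649, -590, -531, -472]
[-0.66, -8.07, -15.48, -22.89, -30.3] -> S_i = -0.66 + -7.41*i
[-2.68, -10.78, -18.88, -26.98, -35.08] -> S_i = -2.68 + -8.10*i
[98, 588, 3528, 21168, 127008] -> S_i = 98*6^i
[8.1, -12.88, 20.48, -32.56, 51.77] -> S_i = 8.10*(-1.59)^i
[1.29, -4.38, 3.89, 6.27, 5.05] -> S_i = Random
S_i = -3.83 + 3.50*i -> [-3.83, -0.33, 3.17, 6.67, 10.17]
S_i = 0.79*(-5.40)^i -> [0.79, -4.27, 23.04, -124.4, 671.74]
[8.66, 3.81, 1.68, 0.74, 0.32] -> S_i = 8.66*0.44^i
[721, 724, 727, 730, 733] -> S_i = 721 + 3*i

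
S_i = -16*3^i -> [-16, -48, -144, -432, -1296]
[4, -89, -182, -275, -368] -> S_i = 4 + -93*i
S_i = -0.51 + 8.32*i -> [-0.51, 7.81, 16.13, 24.45, 32.77]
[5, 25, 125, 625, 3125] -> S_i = 5*5^i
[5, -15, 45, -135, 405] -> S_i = 5*-3^i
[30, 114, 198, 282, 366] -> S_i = 30 + 84*i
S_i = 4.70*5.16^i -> [4.7, 24.25, 125.14, 645.72, 3331.94]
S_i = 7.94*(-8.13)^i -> [7.94, -64.55, 524.81, -4266.7, 34688.27]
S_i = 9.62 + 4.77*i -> [9.62, 14.39, 19.16, 23.93, 28.7]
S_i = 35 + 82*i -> [35, 117, 199, 281, 363]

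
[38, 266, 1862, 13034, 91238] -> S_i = 38*7^i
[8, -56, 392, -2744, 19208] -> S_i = 8*-7^i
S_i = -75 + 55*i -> [-75, -20, 35, 90, 145]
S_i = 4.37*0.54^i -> [4.37, 2.36, 1.27, 0.69, 0.37]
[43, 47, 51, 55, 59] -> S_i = 43 + 4*i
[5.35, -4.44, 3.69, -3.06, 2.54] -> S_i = 5.35*(-0.83)^i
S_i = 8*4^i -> [8, 32, 128, 512, 2048]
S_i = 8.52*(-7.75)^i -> [8.52, -66.03, 511.73, -3965.93, 30735.93]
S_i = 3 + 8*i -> [3, 11, 19, 27, 35]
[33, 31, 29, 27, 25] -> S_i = 33 + -2*i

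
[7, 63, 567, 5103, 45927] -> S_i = 7*9^i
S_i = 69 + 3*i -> [69, 72, 75, 78, 81]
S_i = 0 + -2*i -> [0, -2, -4, -6, -8]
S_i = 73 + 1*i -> [73, 74, 75, 76, 77]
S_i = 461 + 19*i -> [461, 480, 499, 518, 537]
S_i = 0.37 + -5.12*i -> [0.37, -4.75, -9.87, -14.99, -20.11]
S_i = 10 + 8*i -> [10, 18, 26, 34, 42]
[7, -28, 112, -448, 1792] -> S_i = 7*-4^i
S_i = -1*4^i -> [-1, -4, -16, -64, -256]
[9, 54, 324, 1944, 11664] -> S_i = 9*6^i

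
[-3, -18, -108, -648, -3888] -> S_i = -3*6^i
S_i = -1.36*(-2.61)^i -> [-1.36, 3.55, -9.26, 24.18, -63.11]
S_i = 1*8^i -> [1, 8, 64, 512, 4096]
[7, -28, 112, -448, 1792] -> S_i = 7*-4^i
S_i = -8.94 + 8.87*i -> [-8.94, -0.07, 8.8, 17.67, 26.54]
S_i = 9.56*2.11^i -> [9.56, 20.17, 42.56, 89.81, 189.49]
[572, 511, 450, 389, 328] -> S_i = 572 + -61*i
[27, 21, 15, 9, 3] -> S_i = 27 + -6*i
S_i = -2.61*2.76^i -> [-2.61, -7.2, -19.88, -54.87, -151.45]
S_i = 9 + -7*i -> [9, 2, -5, -12, -19]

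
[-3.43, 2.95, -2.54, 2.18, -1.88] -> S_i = -3.43*(-0.86)^i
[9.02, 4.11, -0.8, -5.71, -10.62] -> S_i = 9.02 + -4.91*i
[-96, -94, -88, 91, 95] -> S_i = Random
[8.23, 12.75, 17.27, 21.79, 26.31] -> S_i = 8.23 + 4.52*i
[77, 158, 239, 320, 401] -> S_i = 77 + 81*i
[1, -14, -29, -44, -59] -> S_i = 1 + -15*i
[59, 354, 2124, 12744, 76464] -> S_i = 59*6^i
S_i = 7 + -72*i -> [7, -65, -137, -209, -281]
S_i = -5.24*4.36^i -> [-5.24, -22.85, -99.61, -434.3, -1893.55]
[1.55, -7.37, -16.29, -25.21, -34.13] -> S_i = 1.55 + -8.92*i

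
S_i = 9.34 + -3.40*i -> [9.34, 5.94, 2.54, -0.86, -4.26]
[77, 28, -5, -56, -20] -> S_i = Random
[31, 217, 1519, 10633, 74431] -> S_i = 31*7^i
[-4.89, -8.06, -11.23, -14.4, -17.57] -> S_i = -4.89 + -3.17*i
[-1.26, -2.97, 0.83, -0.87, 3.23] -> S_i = Random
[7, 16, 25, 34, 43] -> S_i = 7 + 9*i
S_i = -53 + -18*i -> [-53, -71, -89, -107, -125]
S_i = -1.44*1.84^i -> [-1.44, -2.65, -4.88, -8.97, -16.51]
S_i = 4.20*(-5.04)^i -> [4.2, -21.17, 106.69, -537.7, 2710.01]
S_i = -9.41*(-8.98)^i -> [-9.41, 84.5, -758.83, 6814.26, -61192.05]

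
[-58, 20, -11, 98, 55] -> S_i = Random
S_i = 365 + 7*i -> [365, 372, 379, 386, 393]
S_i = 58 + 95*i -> [58, 153, 248, 343, 438]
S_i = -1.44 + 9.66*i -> [-1.44, 8.22, 17.88, 27.54, 37.2]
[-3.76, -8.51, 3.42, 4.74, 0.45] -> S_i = Random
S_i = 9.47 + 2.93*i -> [9.47, 12.4, 15.33, 18.26, 21.19]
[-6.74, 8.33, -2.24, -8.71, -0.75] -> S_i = Random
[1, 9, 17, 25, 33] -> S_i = 1 + 8*i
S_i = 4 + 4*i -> [4, 8, 12, 16, 20]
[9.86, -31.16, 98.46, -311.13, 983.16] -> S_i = 9.86*(-3.16)^i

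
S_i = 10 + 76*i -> [10, 86, 162, 238, 314]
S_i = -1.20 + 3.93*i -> [-1.2, 2.73, 6.66, 10.59, 14.52]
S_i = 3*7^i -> [3, 21, 147, 1029, 7203]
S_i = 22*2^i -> [22, 44, 88, 176, 352]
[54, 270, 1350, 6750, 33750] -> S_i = 54*5^i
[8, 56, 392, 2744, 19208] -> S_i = 8*7^i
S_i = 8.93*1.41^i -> [8.93, 12.59, 17.75, 25.03, 35.3]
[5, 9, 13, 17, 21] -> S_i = 5 + 4*i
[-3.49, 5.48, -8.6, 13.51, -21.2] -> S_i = -3.49*(-1.57)^i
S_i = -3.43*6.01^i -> [-3.43, -20.61, -123.89, -744.59, -4474.99]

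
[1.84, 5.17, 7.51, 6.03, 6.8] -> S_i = Random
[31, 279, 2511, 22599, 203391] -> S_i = 31*9^i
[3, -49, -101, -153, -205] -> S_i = 3 + -52*i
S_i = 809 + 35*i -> [809, 844, 879, 914, 949]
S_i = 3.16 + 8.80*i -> [3.16, 11.96, 20.76, 29.56, 38.36]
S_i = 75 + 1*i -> [75, 76, 77, 78, 79]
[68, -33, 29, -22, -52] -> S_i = Random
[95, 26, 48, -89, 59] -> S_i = Random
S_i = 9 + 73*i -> [9, 82, 155, 228, 301]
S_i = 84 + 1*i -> [84, 85, 86, 87, 88]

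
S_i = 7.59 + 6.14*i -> [7.59, 13.73, 19.87, 26.01, 32.15]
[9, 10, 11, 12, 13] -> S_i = 9 + 1*i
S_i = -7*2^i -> [-7, -14, -28, -56, -112]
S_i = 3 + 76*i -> [3, 79, 155, 231, 307]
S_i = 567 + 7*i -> [567, 574, 581, 588, 595]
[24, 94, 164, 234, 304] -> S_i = 24 + 70*i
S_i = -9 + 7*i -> [-9, -2, 5, 12, 19]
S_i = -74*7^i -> [-74, -518, -3626, -25382, -177674]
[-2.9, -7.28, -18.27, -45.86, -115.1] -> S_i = -2.90*2.51^i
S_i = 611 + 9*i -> [611, 620, 629, 638, 647]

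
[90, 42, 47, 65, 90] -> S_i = Random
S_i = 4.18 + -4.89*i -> [4.18, -0.71, -5.6, -10.49, -15.38]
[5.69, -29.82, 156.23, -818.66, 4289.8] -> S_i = 5.69*(-5.24)^i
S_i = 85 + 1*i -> [85, 86, 87, 88, 89]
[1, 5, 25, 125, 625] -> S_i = 1*5^i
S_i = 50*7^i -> [50, 350, 2450, 17150, 120050]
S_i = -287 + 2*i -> [-287, -285, -283, -281, -279]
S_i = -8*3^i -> [-8, -24, -72, -216, -648]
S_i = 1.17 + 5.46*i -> [1.17, 6.63, 12.09, 17.55, 23.01]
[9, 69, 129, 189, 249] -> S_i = 9 + 60*i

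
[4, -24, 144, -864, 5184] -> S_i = 4*-6^i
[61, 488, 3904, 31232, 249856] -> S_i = 61*8^i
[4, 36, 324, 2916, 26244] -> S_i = 4*9^i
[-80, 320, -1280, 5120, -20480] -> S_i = -80*-4^i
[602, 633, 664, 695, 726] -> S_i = 602 + 31*i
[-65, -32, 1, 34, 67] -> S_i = -65 + 33*i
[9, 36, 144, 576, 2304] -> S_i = 9*4^i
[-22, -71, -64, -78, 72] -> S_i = Random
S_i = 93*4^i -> [93, 372, 1488, 5952, 23808]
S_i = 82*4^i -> [82, 328, 1312, 5248, 20992]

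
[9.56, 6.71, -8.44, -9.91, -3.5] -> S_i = Random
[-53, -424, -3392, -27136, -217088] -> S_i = -53*8^i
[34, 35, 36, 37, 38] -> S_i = 34 + 1*i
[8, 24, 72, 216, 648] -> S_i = 8*3^i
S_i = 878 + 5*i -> [878, 883, 888, 893, 898]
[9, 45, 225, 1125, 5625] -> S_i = 9*5^i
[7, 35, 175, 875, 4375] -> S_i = 7*5^i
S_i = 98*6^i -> [98, 588, 3528, 21168, 127008]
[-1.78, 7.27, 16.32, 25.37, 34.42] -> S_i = -1.78 + 9.05*i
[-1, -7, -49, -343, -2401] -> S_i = -1*7^i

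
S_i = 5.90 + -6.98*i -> [5.9, -1.08, -8.06, -15.04, -22.02]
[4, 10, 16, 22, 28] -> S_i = 4 + 6*i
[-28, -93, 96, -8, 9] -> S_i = Random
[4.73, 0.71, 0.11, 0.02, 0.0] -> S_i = 4.73*0.15^i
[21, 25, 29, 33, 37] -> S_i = 21 + 4*i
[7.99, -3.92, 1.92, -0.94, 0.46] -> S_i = 7.99*(-0.49)^i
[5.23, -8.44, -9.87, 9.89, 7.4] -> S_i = Random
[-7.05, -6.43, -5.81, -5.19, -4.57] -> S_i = -7.05 + 0.62*i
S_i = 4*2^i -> [4, 8, 16, 32, 64]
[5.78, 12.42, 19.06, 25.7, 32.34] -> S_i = 5.78 + 6.64*i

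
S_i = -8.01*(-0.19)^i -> [-8.01, 1.52, -0.29, 0.05, -0.01]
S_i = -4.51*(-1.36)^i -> [-4.51, 6.13, -8.34, 11.34, -15.43]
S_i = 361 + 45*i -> [361, 406, 451, 496, 541]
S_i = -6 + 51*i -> [-6, 45, 96, 147, 198]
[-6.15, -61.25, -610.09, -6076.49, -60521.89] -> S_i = -6.15*9.96^i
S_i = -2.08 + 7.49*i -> [-2.08, 5.41, 12.9, 20.39, 27.88]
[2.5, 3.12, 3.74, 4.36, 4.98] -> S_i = 2.50 + 0.62*i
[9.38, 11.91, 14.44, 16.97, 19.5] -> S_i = 9.38 + 2.53*i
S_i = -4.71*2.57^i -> [-4.71, -12.1, -31.11, -79.95, -205.47]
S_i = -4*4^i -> [-4, -16, -64, -256, -1024]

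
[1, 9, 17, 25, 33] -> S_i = 1 + 8*i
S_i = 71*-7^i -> [71, -497, 3479, -24353, 170471]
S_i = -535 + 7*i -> [-535, -528, -521, -514, -507]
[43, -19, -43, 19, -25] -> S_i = Random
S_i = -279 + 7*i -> [-279, -272, -265, -258, -251]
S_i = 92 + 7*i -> [92, 99, 106, 113, 120]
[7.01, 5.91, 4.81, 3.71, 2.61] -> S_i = 7.01 + -1.10*i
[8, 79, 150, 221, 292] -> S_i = 8 + 71*i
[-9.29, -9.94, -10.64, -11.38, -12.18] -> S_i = -9.29*1.07^i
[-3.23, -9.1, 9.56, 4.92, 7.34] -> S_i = Random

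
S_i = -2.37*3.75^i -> [-2.37, -8.89, -33.33, -124.98, -468.68]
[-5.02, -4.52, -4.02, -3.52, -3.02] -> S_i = -5.02 + 0.50*i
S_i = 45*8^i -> [45, 360, 2880, 23040, 184320]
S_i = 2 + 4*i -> [2, 6, 10, 14, 18]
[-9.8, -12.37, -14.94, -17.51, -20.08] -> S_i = -9.80 + -2.57*i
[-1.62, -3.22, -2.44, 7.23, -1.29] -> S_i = Random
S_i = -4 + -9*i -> [-4, -13, -22, -31, -40]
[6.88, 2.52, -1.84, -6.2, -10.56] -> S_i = 6.88 + -4.36*i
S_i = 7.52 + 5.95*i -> [7.52, 13.47, 19.42, 25.37, 31.32]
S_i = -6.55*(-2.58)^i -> [-6.55, 16.9, -43.6, 112.49, -290.22]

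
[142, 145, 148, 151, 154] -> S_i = 142 + 3*i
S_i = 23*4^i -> [23, 92, 368, 1472, 5888]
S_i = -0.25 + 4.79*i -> [-0.25, 4.54, 9.33, 14.12, 18.91]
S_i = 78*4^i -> [78, 312, 1248, 4992, 19968]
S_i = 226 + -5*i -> [226, 221, 216, 211, 206]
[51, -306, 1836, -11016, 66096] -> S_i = 51*-6^i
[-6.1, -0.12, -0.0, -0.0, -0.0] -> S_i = -6.10*0.02^i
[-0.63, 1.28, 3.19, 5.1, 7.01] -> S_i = -0.63 + 1.91*i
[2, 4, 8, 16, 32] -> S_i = 2*2^i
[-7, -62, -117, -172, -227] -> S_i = -7 + -55*i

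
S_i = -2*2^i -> [-2, -4, -8, -16, -32]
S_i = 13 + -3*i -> [13, 10, 7, 4, 1]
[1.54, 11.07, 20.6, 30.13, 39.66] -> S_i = 1.54 + 9.53*i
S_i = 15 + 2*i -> [15, 17, 19, 21, 23]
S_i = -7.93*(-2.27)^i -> [-7.93, 18.0, -40.86, 92.76, -210.56]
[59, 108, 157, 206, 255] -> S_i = 59 + 49*i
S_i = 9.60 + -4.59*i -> [9.6, 5.01, 0.42, -4.17, -8.76]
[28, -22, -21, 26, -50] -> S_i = Random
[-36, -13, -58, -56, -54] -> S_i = Random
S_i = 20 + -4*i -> [20, 16, 12, 8, 4]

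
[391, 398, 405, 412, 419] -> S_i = 391 + 7*i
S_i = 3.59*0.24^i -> [3.59, 0.86, 0.21, 0.05, 0.01]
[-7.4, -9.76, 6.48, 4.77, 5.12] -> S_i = Random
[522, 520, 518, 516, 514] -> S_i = 522 + -2*i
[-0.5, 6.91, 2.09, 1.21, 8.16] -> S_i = Random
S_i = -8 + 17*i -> [-8, 9, 26, 43, 60]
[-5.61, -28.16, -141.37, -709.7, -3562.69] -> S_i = -5.61*5.02^i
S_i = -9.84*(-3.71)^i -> [-9.84, 36.51, -135.44, 502.48, -1864.19]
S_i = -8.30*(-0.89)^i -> [-8.3, 7.39, -6.57, 5.85, -5.21]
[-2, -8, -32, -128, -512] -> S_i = -2*4^i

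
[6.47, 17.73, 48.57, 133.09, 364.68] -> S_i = 6.47*2.74^i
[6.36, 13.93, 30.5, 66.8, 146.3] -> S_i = 6.36*2.19^i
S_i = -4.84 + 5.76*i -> [-4.84, 0.92, 6.68, 12.44, 18.2]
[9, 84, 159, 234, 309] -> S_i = 9 + 75*i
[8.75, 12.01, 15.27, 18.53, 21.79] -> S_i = 8.75 + 3.26*i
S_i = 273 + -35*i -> [273, 238, 203, 168, 133]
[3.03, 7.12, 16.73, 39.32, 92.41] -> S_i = 3.03*2.35^i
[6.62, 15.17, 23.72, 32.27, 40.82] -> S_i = 6.62 + 8.55*i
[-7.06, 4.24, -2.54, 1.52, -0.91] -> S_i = -7.06*(-0.60)^i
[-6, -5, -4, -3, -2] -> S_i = -6 + 1*i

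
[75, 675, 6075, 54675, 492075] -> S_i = 75*9^i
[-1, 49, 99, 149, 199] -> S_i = -1 + 50*i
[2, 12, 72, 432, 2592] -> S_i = 2*6^i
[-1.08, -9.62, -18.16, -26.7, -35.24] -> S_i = -1.08 + -8.54*i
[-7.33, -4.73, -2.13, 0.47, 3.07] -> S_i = -7.33 + 2.60*i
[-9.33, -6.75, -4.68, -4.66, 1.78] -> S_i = Random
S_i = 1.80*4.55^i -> [1.8, 8.19, 37.26, 169.55, 771.47]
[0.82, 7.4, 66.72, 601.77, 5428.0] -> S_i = 0.82*9.02^i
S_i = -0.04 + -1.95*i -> [-0.04, -1.99, -3.94, -5.89, -7.84]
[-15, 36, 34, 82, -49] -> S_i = Random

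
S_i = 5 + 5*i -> [5, 10, 15, 20, 25]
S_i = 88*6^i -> [88, 528, 3168, 19008, 114048]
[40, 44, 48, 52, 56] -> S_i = 40 + 4*i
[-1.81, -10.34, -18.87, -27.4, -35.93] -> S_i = -1.81 + -8.53*i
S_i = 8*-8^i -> [8, -64, 512, -4096, 32768]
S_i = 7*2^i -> [7, 14, 28, 56, 112]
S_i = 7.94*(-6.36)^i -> [7.94, -50.5, 321.17, -2042.64, 12991.19]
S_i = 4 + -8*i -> [4, -4, -12, -20, -28]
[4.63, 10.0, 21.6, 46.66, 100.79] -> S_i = 4.63*2.16^i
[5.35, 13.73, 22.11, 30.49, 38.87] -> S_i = 5.35 + 8.38*i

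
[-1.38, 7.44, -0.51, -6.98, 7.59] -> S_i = Random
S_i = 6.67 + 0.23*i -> [6.67, 6.9, 7.13, 7.36, 7.59]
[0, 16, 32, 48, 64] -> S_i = 0 + 16*i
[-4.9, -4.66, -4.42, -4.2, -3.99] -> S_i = -4.90*0.95^i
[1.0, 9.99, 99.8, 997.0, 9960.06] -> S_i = 1.00*9.99^i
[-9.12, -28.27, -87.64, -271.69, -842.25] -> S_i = -9.12*3.10^i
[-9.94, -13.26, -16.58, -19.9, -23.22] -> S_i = -9.94 + -3.32*i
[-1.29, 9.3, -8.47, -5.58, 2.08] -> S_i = Random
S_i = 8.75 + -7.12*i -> [8.75, 1.63, -5.49, -12.61, -19.73]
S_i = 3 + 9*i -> [3, 12, 21, 30, 39]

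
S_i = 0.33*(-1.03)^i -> [0.33, -0.34, 0.35, -0.36, 0.37]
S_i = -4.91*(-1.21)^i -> [-4.91, 5.94, -7.19, 8.7, -10.53]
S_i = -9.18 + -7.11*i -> [-9.18, -16.29, -23.4, -30.51, -37.62]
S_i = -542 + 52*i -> [-542, -490, -438, -386, -334]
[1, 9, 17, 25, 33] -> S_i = 1 + 8*i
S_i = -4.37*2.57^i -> [-4.37, -11.23, -28.86, -74.18, -190.64]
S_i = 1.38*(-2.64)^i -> [1.38, -3.64, 9.62, -25.39, 67.03]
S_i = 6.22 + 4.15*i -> [6.22, 10.37, 14.52, 18.67, 22.82]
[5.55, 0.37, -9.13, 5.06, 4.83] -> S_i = Random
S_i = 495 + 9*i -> [495, 504, 513, 522, 531]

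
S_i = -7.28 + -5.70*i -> [-7.28, -12.98, -18.68, -24.38, -30.08]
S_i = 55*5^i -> [55, 275, 1375, 6875, 34375]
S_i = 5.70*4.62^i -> [5.7, 26.33, 121.66, 562.08, 2596.83]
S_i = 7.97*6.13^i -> [7.97, 48.86, 299.49, 1835.86, 11253.83]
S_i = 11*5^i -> [11, 55, 275, 1375, 6875]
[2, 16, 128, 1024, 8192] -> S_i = 2*8^i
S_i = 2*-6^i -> [2, -12, 72, -432, 2592]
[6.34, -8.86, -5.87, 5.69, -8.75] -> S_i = Random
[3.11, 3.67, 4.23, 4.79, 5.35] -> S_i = 3.11 + 0.56*i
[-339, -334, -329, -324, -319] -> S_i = -339 + 5*i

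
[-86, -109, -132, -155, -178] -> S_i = -86 + -23*i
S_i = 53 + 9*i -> [53, 62, 71, 80, 89]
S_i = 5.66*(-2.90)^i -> [5.66, -16.41, 47.6, -138.04, 400.32]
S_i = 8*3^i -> [8, 24, 72, 216, 648]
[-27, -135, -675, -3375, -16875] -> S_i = -27*5^i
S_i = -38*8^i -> [-38, -304, -2432, -19456, -155648]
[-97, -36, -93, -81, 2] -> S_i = Random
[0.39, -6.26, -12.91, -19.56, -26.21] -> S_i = 0.39 + -6.65*i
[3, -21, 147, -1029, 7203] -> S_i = 3*-7^i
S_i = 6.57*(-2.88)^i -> [6.57, -18.92, 54.49, -156.94, 452.0]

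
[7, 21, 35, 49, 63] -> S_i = 7 + 14*i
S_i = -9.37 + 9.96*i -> [-9.37, 0.59, 10.55, 20.51, 30.47]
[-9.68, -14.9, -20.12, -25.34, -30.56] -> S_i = -9.68 + -5.22*i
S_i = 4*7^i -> [4, 28, 196, 1372, 9604]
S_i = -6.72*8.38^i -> [-6.72, -56.31, -471.91, -3954.59, -33139.45]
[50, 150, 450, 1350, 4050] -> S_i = 50*3^i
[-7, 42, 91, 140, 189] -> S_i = -7 + 49*i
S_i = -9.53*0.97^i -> [-9.53, -9.24, -8.97, -8.7, -8.44]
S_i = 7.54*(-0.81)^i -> [7.54, -6.11, 4.95, -4.01, 3.25]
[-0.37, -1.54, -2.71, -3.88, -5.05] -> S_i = -0.37 + -1.17*i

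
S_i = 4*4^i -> [4, 16, 64, 256, 1024]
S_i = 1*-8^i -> [1, -8, 64, -512, 4096]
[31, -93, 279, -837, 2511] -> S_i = 31*-3^i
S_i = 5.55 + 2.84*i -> [5.55, 8.39, 11.23, 14.07, 16.91]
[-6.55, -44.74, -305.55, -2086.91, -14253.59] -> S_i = -6.55*6.83^i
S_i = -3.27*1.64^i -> [-3.27, -5.36, -8.79, -14.42, -23.66]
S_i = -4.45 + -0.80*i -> [-4.45, -5.25, -6.05, -6.85, -7.65]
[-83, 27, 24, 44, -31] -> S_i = Random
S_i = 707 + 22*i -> [707, 729, 751, 773, 795]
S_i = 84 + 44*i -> [84, 128, 172, 216, 260]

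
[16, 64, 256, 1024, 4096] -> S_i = 16*4^i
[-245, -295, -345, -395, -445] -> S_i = -245 + -50*i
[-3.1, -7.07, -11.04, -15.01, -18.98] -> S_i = -3.10 + -3.97*i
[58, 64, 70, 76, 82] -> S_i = 58 + 6*i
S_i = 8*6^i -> [8, 48, 288, 1728, 10368]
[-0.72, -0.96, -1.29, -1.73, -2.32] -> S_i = -0.72*1.34^i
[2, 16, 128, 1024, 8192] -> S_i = 2*8^i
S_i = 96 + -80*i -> [96, 16, -64, -144, -224]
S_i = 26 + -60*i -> [26, -34, -94, -154, -214]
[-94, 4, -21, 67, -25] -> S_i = Random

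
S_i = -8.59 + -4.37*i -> [-8.59, -12.96, -17.33, -21.7, -26.07]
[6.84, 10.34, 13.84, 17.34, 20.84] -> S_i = 6.84 + 3.50*i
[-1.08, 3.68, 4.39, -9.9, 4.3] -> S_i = Random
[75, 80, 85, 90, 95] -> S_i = 75 + 5*i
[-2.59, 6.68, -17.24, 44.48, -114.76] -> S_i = -2.59*(-2.58)^i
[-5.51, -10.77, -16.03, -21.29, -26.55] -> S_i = -5.51 + -5.26*i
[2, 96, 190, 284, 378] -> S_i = 2 + 94*i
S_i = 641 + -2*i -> [641, 639, 637, 635, 633]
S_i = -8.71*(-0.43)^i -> [-8.71, 3.75, -1.61, 0.69, -0.3]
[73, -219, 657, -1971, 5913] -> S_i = 73*-3^i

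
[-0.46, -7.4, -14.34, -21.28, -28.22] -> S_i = -0.46 + -6.94*i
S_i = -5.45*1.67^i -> [-5.45, -9.1, -15.2, -25.38, -42.39]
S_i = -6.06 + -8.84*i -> [-6.06, -14.9, -23.74, -32.58, -41.42]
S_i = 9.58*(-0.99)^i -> [9.58, -9.48, 9.39, -9.3, 9.2]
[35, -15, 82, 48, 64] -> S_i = Random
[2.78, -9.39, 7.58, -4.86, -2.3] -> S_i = Random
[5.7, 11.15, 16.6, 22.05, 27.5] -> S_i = 5.70 + 5.45*i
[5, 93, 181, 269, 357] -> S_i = 5 + 88*i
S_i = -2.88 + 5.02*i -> [-2.88, 2.14, 7.16, 12.18, 17.2]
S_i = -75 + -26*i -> [-75, -101, -127, -153, -179]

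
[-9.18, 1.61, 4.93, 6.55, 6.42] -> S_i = Random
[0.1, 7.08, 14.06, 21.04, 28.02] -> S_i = 0.10 + 6.98*i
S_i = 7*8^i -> [7, 56, 448, 3584, 28672]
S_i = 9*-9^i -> [9, -81, 729, -6561, 59049]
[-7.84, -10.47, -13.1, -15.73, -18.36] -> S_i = -7.84 + -2.63*i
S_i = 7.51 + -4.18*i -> [7.51, 3.33, -0.85, -5.03, -9.21]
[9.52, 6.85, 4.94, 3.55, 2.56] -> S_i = 9.52*0.72^i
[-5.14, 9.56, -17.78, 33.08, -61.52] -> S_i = -5.14*(-1.86)^i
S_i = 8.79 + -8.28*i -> [8.79, 0.51, -7.77, -16.05, -24.33]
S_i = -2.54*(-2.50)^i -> [-2.54, 6.35, -15.88, 39.69, -99.22]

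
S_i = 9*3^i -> [9, 27, 81, 243, 729]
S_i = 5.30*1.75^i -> [5.3, 9.28, 16.23, 28.4, 49.71]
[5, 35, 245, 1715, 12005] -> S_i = 5*7^i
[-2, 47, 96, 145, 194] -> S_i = -2 + 49*i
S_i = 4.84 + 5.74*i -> [4.84, 10.58, 16.32, 22.06, 27.8]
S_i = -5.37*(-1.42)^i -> [-5.37, 7.63, -10.83, 15.38, -21.83]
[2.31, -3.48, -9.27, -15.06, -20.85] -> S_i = 2.31 + -5.79*i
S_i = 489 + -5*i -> [489, 484, 479, 474, 469]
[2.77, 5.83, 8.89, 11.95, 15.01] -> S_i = 2.77 + 3.06*i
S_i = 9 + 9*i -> [9, 18, 27, 36, 45]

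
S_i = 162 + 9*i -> [162, 171, 180, 189, 198]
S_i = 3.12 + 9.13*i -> [3.12, 12.25, 21.38, 30.51, 39.64]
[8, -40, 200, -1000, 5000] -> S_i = 8*-5^i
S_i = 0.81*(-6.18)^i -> [0.81, -5.01, 30.94, -191.18, 1181.51]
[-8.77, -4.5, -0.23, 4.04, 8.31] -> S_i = -8.77 + 4.27*i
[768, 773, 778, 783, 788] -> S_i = 768 + 5*i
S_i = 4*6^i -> [4, 24, 144, 864, 5184]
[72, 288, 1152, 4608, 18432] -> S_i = 72*4^i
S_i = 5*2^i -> [5, 10, 20, 40, 80]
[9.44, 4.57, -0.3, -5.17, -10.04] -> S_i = 9.44 + -4.87*i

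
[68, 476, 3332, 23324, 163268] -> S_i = 68*7^i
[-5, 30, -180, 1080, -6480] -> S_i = -5*-6^i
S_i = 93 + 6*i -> [93, 99, 105, 111, 117]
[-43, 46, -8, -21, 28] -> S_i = Random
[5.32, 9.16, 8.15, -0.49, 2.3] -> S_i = Random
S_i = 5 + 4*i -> [5, 9, 13, 17, 21]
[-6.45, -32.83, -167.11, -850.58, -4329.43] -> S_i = -6.45*5.09^i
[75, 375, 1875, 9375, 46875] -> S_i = 75*5^i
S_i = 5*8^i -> [5, 40, 320, 2560, 20480]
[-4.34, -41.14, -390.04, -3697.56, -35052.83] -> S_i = -4.34*9.48^i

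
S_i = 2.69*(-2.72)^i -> [2.69, -7.32, 19.9, -54.13, 147.24]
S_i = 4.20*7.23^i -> [4.2, 30.37, 219.55, 1587.32, 11476.32]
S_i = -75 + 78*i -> [-75, 3, 81, 159, 237]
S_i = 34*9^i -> [34, 306, 2754, 24786, 223074]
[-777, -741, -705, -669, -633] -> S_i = -777 + 36*i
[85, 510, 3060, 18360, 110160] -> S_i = 85*6^i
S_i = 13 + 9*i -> [13, 22, 31, 40, 49]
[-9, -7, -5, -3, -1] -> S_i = -9 + 2*i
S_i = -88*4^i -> [-88, -352, -1408, -5632, -22528]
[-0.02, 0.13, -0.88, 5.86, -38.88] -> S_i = -0.02*(-6.64)^i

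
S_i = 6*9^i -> [6, 54, 486, 4374, 39366]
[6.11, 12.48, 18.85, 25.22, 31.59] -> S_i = 6.11 + 6.37*i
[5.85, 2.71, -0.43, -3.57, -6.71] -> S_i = 5.85 + -3.14*i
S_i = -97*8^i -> [-97, -776, -6208, -49664, -397312]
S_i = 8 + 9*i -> [8, 17, 26, 35, 44]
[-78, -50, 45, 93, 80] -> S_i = Random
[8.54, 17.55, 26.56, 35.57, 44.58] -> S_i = 8.54 + 9.01*i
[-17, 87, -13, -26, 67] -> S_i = Random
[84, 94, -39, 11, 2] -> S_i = Random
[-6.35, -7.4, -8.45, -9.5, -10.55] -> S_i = -6.35 + -1.05*i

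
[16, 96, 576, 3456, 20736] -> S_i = 16*6^i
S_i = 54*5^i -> [54, 270, 1350, 6750, 33750]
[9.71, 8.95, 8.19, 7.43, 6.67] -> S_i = 9.71 + -0.76*i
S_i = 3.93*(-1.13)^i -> [3.93, -4.44, 5.02, -5.67, 6.41]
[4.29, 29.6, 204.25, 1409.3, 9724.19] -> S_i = 4.29*6.90^i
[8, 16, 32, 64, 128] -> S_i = 8*2^i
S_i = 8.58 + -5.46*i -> [8.58, 3.12, -2.34, -7.8, -13.26]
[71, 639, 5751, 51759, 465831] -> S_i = 71*9^i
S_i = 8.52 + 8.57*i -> [8.52, 17.09, 25.66, 34.23, 42.8]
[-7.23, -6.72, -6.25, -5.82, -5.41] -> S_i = -7.23*0.93^i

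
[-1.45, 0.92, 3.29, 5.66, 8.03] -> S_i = -1.45 + 2.37*i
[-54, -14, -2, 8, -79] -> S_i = Random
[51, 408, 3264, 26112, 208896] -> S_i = 51*8^i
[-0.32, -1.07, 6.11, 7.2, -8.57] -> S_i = Random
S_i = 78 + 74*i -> [78, 152, 226, 300, 374]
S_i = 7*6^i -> [7, 42, 252, 1512, 9072]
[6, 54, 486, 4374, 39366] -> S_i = 6*9^i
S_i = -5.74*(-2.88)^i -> [-5.74, 16.53, -47.61, 137.12, -394.9]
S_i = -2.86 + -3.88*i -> [-2.86, -6.74, -10.62, -14.5, -18.38]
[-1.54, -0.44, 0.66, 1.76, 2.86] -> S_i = -1.54 + 1.10*i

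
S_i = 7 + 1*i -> [7, 8, 9, 10, 11]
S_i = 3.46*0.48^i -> [3.46, 1.66, 0.8, 0.38, 0.18]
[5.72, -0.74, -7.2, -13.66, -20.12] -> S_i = 5.72 + -6.46*i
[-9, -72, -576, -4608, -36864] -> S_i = -9*8^i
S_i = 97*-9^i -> [97, -873, 7857, -70713, 636417]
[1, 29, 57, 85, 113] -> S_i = 1 + 28*i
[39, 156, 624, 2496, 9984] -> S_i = 39*4^i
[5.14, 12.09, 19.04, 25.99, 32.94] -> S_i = 5.14 + 6.95*i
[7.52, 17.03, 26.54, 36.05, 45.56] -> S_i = 7.52 + 9.51*i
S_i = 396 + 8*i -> [396, 404, 412, 420, 428]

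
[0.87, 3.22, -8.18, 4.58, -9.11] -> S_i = Random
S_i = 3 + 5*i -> [3, 8, 13, 18, 23]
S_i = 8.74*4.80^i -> [8.74, 41.95, 201.37, 966.57, 4639.56]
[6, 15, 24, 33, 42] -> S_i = 6 + 9*i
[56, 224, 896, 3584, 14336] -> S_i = 56*4^i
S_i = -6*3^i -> [-6, -18, -54, -162, -486]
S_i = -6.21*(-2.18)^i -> [-6.21, 13.54, -29.51, 64.34, -140.25]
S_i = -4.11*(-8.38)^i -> [-4.11, 34.44, -288.62, 2418.65, -20268.33]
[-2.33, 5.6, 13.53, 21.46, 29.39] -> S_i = -2.33 + 7.93*i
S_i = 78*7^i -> [78, 546, 3822, 26754, 187278]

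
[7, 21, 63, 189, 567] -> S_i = 7*3^i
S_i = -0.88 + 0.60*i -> [-0.88, -0.28, 0.32, 0.92, 1.52]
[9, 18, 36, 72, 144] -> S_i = 9*2^i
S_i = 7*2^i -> [7, 14, 28, 56, 112]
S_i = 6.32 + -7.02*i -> [6.32, -0.7, -7.72, -14.74, -21.76]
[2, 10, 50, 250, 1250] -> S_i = 2*5^i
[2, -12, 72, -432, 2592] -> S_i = 2*-6^i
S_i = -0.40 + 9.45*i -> [-0.4, 9.05, 18.5, 27.95, 37.4]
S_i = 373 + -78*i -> [373, 295, 217, 139, 61]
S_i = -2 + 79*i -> [-2, 77, 156, 235, 314]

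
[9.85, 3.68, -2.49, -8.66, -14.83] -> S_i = 9.85 + -6.17*i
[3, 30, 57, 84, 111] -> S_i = 3 + 27*i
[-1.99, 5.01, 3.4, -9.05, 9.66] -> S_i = Random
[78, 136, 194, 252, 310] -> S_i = 78 + 58*i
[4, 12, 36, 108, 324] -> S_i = 4*3^i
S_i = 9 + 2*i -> [9, 11, 13, 15, 17]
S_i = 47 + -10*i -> [47, 37, 27, 17, 7]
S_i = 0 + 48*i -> [0, 48, 96, 144, 192]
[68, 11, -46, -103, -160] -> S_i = 68 + -57*i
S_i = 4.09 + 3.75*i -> [4.09, 7.84, 11.59, 15.34, 19.09]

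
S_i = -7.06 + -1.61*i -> [-7.06, -8.67, -10.28, -11.89, -13.5]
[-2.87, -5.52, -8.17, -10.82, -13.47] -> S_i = -2.87 + -2.65*i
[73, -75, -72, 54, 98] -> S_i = Random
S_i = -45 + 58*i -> [-45, 13, 71, 129, 187]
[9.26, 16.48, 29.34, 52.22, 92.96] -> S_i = 9.26*1.78^i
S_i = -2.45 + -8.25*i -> [-2.45, -10.7, -18.95, -27.2, -35.45]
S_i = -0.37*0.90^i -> [-0.37, -0.33, -0.3, -0.27, -0.24]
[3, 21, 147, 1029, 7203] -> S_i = 3*7^i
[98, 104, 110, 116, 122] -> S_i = 98 + 6*i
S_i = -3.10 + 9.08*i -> [-3.1, 5.98, 15.06, 24.14, 33.22]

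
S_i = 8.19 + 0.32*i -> [8.19, 8.51, 8.83, 9.15, 9.47]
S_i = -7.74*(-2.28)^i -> [-7.74, 17.65, -40.24, 91.74, -209.16]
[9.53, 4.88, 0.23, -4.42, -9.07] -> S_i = 9.53 + -4.65*i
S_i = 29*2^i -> [29, 58, 116, 232, 464]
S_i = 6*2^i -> [6, 12, 24, 48, 96]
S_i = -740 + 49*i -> [-740, -691, -642, -593, -544]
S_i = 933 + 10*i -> [933, 943, 953, 963, 973]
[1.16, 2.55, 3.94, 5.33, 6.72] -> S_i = 1.16 + 1.39*i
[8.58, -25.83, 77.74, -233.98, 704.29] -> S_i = 8.58*(-3.01)^i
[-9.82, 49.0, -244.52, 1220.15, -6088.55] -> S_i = -9.82*(-4.99)^i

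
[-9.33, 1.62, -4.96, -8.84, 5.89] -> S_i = Random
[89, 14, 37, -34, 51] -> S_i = Random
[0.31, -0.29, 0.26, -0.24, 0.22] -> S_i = 0.31*(-0.92)^i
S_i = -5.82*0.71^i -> [-5.82, -4.13, -2.93, -2.08, -1.48]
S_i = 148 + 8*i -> [148, 156, 164, 172, 180]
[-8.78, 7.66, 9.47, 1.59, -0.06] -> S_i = Random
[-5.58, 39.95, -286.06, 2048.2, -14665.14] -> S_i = -5.58*(-7.16)^i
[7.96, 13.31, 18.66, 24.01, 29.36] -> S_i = 7.96 + 5.35*i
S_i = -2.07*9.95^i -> [-2.07, -20.6, -204.94, -2039.1, -20289.09]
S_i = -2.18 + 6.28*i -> [-2.18, 4.1, 10.38, 16.66, 22.94]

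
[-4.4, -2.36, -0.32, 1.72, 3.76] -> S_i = -4.40 + 2.04*i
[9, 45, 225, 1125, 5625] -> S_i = 9*5^i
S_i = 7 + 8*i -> [7, 15, 23, 31, 39]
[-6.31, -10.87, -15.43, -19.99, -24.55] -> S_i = -6.31 + -4.56*i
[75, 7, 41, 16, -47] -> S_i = Random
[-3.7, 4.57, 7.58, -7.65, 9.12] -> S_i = Random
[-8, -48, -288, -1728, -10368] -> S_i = -8*6^i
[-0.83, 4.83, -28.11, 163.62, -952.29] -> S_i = -0.83*(-5.82)^i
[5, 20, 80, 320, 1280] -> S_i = 5*4^i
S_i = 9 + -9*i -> [9, 0, -9, -18, -27]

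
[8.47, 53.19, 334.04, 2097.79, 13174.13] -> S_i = 8.47*6.28^i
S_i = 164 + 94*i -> [164, 258, 352, 446, 540]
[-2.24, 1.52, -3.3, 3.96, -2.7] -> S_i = Random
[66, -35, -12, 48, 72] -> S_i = Random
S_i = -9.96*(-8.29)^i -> [-9.96, 82.57, -684.49, 5674.44, -47041.1]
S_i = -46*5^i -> [-46, -230, -1150, -5750, -28750]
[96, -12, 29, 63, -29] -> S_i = Random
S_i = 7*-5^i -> [7, -35, 175, -875, 4375]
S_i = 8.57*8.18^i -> [8.57, 70.1, 573.44, 4690.73, 38370.2]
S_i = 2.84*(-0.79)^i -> [2.84, -2.24, 1.77, -1.4, 1.11]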